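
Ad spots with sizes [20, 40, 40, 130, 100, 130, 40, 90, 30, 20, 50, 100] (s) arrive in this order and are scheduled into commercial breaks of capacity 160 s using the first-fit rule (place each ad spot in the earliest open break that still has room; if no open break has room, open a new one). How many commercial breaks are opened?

  20 → break 1 (new)  [load 20/160]
  40 → break 1  [load 60/160]
  40 → break 1  [load 100/160]
  130 → break 2 (new)  [load 130/160]
  100 → break 3 (new)  [load 100/160]
  130 → break 4 (new)  [load 130/160]
  40 → break 1  [load 140/160]
  90 → break 5 (new)  [load 90/160]
  30 → break 2  [load 160/160]
  20 → break 1  [load 160/160]
  50 → break 3  [load 150/160]
  100 → break 6 (new)  [load 100/160]
6 commercial breaks opened.

6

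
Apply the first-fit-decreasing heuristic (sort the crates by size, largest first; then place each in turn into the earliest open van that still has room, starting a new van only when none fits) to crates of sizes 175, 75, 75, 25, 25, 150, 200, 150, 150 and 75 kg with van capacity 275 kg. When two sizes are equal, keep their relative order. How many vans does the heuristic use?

Sorted descending: 200, 175, 150, 150, 150, 75, 75, 75, 25, 25.
  200 → van 1 (new)  [load 200/275]
  175 → van 2 (new)  [load 175/275]
  150 → van 3 (new)  [load 150/275]
  150 → van 4 (new)  [load 150/275]
  150 → van 5 (new)  [load 150/275]
  75 → van 1  [load 275/275]
  75 → van 2  [load 250/275]
  75 → van 3  [load 225/275]
  25 → van 2  [load 275/275]
  25 → van 3  [load 250/275]
5 vans opened.

5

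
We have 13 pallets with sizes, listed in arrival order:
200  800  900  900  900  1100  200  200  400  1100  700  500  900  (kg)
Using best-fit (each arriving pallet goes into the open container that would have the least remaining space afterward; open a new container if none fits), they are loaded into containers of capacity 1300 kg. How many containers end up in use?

  200 → container 1 (new)  [load 200/1300]
  800 → container 1  [load 1000/1300]
  900 → container 2 (new)  [load 900/1300]
  900 → container 3 (new)  [load 900/1300]
  900 → container 4 (new)  [load 900/1300]
  1100 → container 5 (new)  [load 1100/1300]
  200 → container 5  [load 1300/1300]
  200 → container 1  [load 1200/1300]
  400 → container 2  [load 1300/1300]
  1100 → container 6 (new)  [load 1100/1300]
  700 → container 7 (new)  [load 700/1300]
  500 → container 7  [load 1200/1300]
  900 → container 8 (new)  [load 900/1300]
8 containers opened.

8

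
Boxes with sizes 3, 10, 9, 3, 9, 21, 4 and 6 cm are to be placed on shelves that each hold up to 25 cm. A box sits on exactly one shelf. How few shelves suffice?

Total = 21 + 10 + 9 + 9 + 6 + 4 + 3 + 3 = 65 cm.
Lower bound: ⌈65/25⌉ = 3 shelves.
A packing using 3 shelves:
  shelf 1: 21 + 4 = 25
  shelf 2: 10 + 9 + 6 = 25
  shelf 3: 9 + 3 + 3 = 15
This matches the lower bound, so 3 is optimal.

3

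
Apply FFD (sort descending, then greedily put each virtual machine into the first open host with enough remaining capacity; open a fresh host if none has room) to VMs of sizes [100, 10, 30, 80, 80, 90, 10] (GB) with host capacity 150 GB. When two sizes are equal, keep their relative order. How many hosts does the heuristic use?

Sorted descending: 100, 90, 80, 80, 30, 10, 10.
  100 → host 1 (new)  [load 100/150]
  90 → host 2 (new)  [load 90/150]
  80 → host 3 (new)  [load 80/150]
  80 → host 4 (new)  [load 80/150]
  30 → host 1  [load 130/150]
  10 → host 1  [load 140/150]
  10 → host 1  [load 150/150]
4 hosts opened.

4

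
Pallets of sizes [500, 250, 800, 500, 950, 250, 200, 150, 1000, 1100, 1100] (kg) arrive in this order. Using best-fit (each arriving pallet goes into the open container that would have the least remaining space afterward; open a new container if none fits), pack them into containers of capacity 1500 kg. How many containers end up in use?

  500 → container 1 (new)  [load 500/1500]
  250 → container 1  [load 750/1500]
  800 → container 2 (new)  [load 800/1500]
  500 → container 2  [load 1300/1500]
  950 → container 3 (new)  [load 950/1500]
  250 → container 3  [load 1200/1500]
  200 → container 2  [load 1500/1500]
  150 → container 3  [load 1350/1500]
  1000 → container 4 (new)  [load 1000/1500]
  1100 → container 5 (new)  [load 1100/1500]
  1100 → container 6 (new)  [load 1100/1500]
6 containers opened.

6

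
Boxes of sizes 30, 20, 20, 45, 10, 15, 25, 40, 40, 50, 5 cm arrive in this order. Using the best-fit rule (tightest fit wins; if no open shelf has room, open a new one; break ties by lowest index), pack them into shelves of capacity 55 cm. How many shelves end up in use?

  30 → shelf 1 (new)  [load 30/55]
  20 → shelf 1  [load 50/55]
  20 → shelf 2 (new)  [load 20/55]
  45 → shelf 3 (new)  [load 45/55]
  10 → shelf 3  [load 55/55]
  15 → shelf 2  [load 35/55]
  25 → shelf 4 (new)  [load 25/55]
  40 → shelf 5 (new)  [load 40/55]
  40 → shelf 6 (new)  [load 40/55]
  50 → shelf 7 (new)  [load 50/55]
  5 → shelf 1  [load 55/55]
7 shelves opened.

7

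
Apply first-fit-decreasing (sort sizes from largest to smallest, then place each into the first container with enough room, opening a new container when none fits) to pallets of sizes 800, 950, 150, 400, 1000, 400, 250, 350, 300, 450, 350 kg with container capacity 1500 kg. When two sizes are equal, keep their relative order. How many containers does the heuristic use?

4

Sorted descending: 1000, 950, 800, 450, 400, 400, 350, 350, 300, 250, 150.
  1000 → container 1 (new)  [load 1000/1500]
  950 → container 2 (new)  [load 950/1500]
  800 → container 3 (new)  [load 800/1500]
  450 → container 1  [load 1450/1500]
  400 → container 2  [load 1350/1500]
  400 → container 3  [load 1200/1500]
  350 → container 4 (new)  [load 350/1500]
  350 → container 4  [load 700/1500]
  300 → container 3  [load 1500/1500]
  250 → container 4  [load 950/1500]
  150 → container 2  [load 1500/1500]
4 containers opened.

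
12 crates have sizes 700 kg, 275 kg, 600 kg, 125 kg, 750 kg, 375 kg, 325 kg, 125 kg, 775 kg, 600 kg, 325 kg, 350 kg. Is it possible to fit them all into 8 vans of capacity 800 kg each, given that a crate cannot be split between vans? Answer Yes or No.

Yes

A valid assignment using 8 vans:
  van 1: 775 = 775
  van 2: 750 = 750
  van 3: 700 = 700
  van 4: 600 + 125 = 725
  van 5: 600 + 125 = 725
  van 6: 375 + 350 = 725
  van 7: 325 + 325 = 650
  van 8: 275 = 275
Every load is within 800 kg, so 8 vans suffice.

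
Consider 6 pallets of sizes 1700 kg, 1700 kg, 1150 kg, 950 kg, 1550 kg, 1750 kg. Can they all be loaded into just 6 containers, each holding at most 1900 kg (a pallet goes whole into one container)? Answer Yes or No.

Yes

A valid assignment using 6 containers:
  container 1: 1750 = 1750
  container 2: 1700 = 1700
  container 3: 1700 = 1700
  container 4: 1550 = 1550
  container 5: 1150 = 1150
  container 6: 950 = 950
Every load is within 1900 kg, so 6 containers suffice.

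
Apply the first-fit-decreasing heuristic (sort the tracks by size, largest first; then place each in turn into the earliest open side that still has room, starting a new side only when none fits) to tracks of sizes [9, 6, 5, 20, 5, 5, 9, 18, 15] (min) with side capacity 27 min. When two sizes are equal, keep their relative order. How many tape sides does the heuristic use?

Sorted descending: 20, 18, 15, 9, 9, 6, 5, 5, 5.
  20 → side 1 (new)  [load 20/27]
  18 → side 2 (new)  [load 18/27]
  15 → side 3 (new)  [load 15/27]
  9 → side 2  [load 27/27]
  9 → side 3  [load 24/27]
  6 → side 1  [load 26/27]
  5 → side 4 (new)  [load 5/27]
  5 → side 4  [load 10/27]
  5 → side 4  [load 15/27]
4 tape sides opened.

4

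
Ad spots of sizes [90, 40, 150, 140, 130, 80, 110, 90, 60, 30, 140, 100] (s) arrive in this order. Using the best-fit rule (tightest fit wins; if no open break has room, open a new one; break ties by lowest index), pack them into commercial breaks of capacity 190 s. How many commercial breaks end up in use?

  90 → break 1 (new)  [load 90/190]
  40 → break 1  [load 130/190]
  150 → break 2 (new)  [load 150/190]
  140 → break 3 (new)  [load 140/190]
  130 → break 4 (new)  [load 130/190]
  80 → break 5 (new)  [load 80/190]
  110 → break 5  [load 190/190]
  90 → break 6 (new)  [load 90/190]
  60 → break 1  [load 190/190]
  30 → break 2  [load 180/190]
  140 → break 7 (new)  [load 140/190]
  100 → break 6  [load 190/190]
7 commercial breaks opened.

7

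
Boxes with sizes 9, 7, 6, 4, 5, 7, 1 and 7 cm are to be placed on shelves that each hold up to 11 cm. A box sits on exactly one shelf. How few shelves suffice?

5

Total = 9 + 7 + 7 + 7 + 6 + 5 + 4 + 1 = 46 cm.
Lower bound: ⌈46/11⌉ = 5 shelves.
A packing using 5 shelves:
  shelf 1: 9 + 1 = 10
  shelf 2: 7 + 4 = 11
  shelf 3: 7 = 7
  shelf 4: 7 = 7
  shelf 5: 6 + 5 = 11
This matches the lower bound, so 5 is optimal.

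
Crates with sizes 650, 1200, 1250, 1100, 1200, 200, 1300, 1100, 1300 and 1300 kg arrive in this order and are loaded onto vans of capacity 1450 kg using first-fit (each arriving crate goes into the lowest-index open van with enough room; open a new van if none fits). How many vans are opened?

  650 → van 1 (new)  [load 650/1450]
  1200 → van 2 (new)  [load 1200/1450]
  1250 → van 3 (new)  [load 1250/1450]
  1100 → van 4 (new)  [load 1100/1450]
  1200 → van 5 (new)  [load 1200/1450]
  200 → van 1  [load 850/1450]
  1300 → van 6 (new)  [load 1300/1450]
  1100 → van 7 (new)  [load 1100/1450]
  1300 → van 8 (new)  [load 1300/1450]
  1300 → van 9 (new)  [load 1300/1450]
9 vans opened.

9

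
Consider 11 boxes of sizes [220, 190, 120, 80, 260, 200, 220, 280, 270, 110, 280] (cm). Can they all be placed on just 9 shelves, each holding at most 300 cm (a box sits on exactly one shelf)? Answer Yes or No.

Yes

A valid assignment using 9 shelves:
  shelf 1: 280 = 280
  shelf 2: 280 = 280
  shelf 3: 270 = 270
  shelf 4: 260 = 260
  shelf 5: 220 + 80 = 300
  shelf 6: 220 = 220
  shelf 7: 200 = 200
  shelf 8: 190 + 110 = 300
  shelf 9: 120 = 120
Every load is within 300 cm, so 9 shelves suffice.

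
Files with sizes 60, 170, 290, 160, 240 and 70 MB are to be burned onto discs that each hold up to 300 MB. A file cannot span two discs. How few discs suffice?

Total = 290 + 240 + 170 + 160 + 70 + 60 = 990 MB.
Lower bound: ⌈990/300⌉ = 4 discs.
A packing using 4 discs:
  disc 1: 290 = 290
  disc 2: 240 + 60 = 300
  disc 3: 170 + 70 = 240
  disc 4: 160 = 160
This matches the lower bound, so 4 is optimal.

4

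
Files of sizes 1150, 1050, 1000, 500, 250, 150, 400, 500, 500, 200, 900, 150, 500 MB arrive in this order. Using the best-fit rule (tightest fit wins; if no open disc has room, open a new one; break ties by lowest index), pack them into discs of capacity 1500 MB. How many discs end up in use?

6

  1150 → disc 1 (new)  [load 1150/1500]
  1050 → disc 2 (new)  [load 1050/1500]
  1000 → disc 3 (new)  [load 1000/1500]
  500 → disc 3  [load 1500/1500]
  250 → disc 1  [load 1400/1500]
  150 → disc 2  [load 1200/1500]
  400 → disc 4 (new)  [load 400/1500]
  500 → disc 4  [load 900/1500]
  500 → disc 4  [load 1400/1500]
  200 → disc 2  [load 1400/1500]
  900 → disc 5 (new)  [load 900/1500]
  150 → disc 5  [load 1050/1500]
  500 → disc 6 (new)  [load 500/1500]
6 discs opened.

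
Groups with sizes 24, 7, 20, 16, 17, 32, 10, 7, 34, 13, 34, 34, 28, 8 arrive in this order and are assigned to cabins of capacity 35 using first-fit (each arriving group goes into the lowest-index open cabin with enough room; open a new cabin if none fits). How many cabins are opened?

9

  24 → cabin 1 (new)  [load 24/35]
  7 → cabin 1  [load 31/35]
  20 → cabin 2 (new)  [load 20/35]
  16 → cabin 3 (new)  [load 16/35]
  17 → cabin 3  [load 33/35]
  32 → cabin 4 (new)  [load 32/35]
  10 → cabin 2  [load 30/35]
  7 → cabin 5 (new)  [load 7/35]
  34 → cabin 6 (new)  [load 34/35]
  13 → cabin 5  [load 20/35]
  34 → cabin 7 (new)  [load 34/35]
  34 → cabin 8 (new)  [load 34/35]
  28 → cabin 9 (new)  [load 28/35]
  8 → cabin 5  [load 28/35]
9 cabins opened.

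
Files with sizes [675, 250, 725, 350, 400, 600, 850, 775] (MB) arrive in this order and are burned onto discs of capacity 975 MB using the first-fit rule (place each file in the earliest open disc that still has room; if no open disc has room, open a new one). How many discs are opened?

  675 → disc 1 (new)  [load 675/975]
  250 → disc 1  [load 925/975]
  725 → disc 2 (new)  [load 725/975]
  350 → disc 3 (new)  [load 350/975]
  400 → disc 3  [load 750/975]
  600 → disc 4 (new)  [load 600/975]
  850 → disc 5 (new)  [load 850/975]
  775 → disc 6 (new)  [load 775/975]
6 discs opened.

6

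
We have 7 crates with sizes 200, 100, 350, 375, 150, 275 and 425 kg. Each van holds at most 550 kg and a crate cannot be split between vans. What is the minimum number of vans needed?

4

Total = 425 + 375 + 350 + 275 + 200 + 150 + 100 = 1875 kg.
Lower bound: ⌈1875/550⌉ = 4 vans.
A packing using 4 vans:
  van 1: 425 + 100 = 525
  van 2: 375 + 150 = 525
  van 3: 350 + 200 = 550
  van 4: 275 = 275
This matches the lower bound, so 4 is optimal.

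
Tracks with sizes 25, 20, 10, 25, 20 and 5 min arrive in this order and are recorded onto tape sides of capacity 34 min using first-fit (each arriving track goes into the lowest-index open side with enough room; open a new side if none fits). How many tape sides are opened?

4

  25 → side 1 (new)  [load 25/34]
  20 → side 2 (new)  [load 20/34]
  10 → side 2  [load 30/34]
  25 → side 3 (new)  [load 25/34]
  20 → side 4 (new)  [load 20/34]
  5 → side 1  [load 30/34]
4 tape sides opened.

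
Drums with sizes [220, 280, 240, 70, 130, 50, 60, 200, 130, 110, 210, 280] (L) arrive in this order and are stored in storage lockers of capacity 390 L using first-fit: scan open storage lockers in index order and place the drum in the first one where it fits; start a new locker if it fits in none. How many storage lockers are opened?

  220 → locker 1 (new)  [load 220/390]
  280 → locker 2 (new)  [load 280/390]
  240 → locker 3 (new)  [load 240/390]
  70 → locker 1  [load 290/390]
  130 → locker 3  [load 370/390]
  50 → locker 1  [load 340/390]
  60 → locker 2  [load 340/390]
  200 → locker 4 (new)  [load 200/390]
  130 → locker 4  [load 330/390]
  110 → locker 5 (new)  [load 110/390]
  210 → locker 5  [load 320/390]
  280 → locker 6 (new)  [load 280/390]
6 storage lockers opened.

6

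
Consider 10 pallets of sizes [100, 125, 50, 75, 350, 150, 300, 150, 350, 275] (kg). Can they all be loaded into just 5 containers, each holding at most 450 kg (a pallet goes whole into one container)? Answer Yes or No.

Yes

A valid assignment using 5 containers:
  container 1: 350 + 100 = 450
  container 2: 350 + 75 = 425
  container 3: 300 + 150 = 450
  container 4: 275 + 150 = 425
  container 5: 125 + 50 = 175
Every load is within 450 kg, so 5 containers suffice.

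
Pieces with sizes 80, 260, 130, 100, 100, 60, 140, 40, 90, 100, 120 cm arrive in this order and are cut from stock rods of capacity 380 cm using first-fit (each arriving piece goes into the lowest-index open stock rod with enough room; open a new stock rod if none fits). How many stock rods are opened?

  80 → stock rod 1 (new)  [load 80/380]
  260 → stock rod 1  [load 340/380]
  130 → stock rod 2 (new)  [load 130/380]
  100 → stock rod 2  [load 230/380]
  100 → stock rod 2  [load 330/380]
  60 → stock rod 3 (new)  [load 60/380]
  140 → stock rod 3  [load 200/380]
  40 → stock rod 1  [load 380/380]
  90 → stock rod 3  [load 290/380]
  100 → stock rod 4 (new)  [load 100/380]
  120 → stock rod 4  [load 220/380]
4 stock rods opened.

4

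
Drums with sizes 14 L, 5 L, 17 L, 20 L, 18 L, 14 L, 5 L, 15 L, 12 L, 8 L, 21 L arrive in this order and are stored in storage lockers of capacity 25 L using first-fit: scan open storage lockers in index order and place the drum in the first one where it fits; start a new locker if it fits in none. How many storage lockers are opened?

  14 → locker 1 (new)  [load 14/25]
  5 → locker 1  [load 19/25]
  17 → locker 2 (new)  [load 17/25]
  20 → locker 3 (new)  [load 20/25]
  18 → locker 4 (new)  [load 18/25]
  14 → locker 5 (new)  [load 14/25]
  5 → locker 1  [load 24/25]
  15 → locker 6 (new)  [load 15/25]
  12 → locker 7 (new)  [load 12/25]
  8 → locker 2  [load 25/25]
  21 → locker 8 (new)  [load 21/25]
8 storage lockers opened.

8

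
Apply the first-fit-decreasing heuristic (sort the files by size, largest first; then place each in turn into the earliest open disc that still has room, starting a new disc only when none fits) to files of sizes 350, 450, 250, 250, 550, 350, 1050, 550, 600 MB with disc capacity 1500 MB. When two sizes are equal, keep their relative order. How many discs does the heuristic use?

Sorted descending: 1050, 600, 550, 550, 450, 350, 350, 250, 250.
  1050 → disc 1 (new)  [load 1050/1500]
  600 → disc 2 (new)  [load 600/1500]
  550 → disc 2  [load 1150/1500]
  550 → disc 3 (new)  [load 550/1500]
  450 → disc 1  [load 1500/1500]
  350 → disc 2  [load 1500/1500]
  350 → disc 3  [load 900/1500]
  250 → disc 3  [load 1150/1500]
  250 → disc 3  [load 1400/1500]
3 discs opened.

3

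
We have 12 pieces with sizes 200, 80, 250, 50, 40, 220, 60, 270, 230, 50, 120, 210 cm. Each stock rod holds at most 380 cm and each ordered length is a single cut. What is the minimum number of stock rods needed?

Total = 270 + 250 + 230 + 220 + 210 + 200 + 120 + 80 + 60 + 50 + 50 + 40 = 1780 cm.
Lower bound: ⌈1780/380⌉ = 5 stock rods.
Also, 6 pieces each exceed 190 cm, and no two of those can share a stock rod, so at least 6 stock rods are needed.
A packing using 6 stock rods:
  stock rod 1: 270 + 80 = 350
  stock rod 2: 250 + 120 = 370
  stock rod 3: 230 + 60 + 50 + 40 = 380
  stock rod 4: 220 + 50 = 270
  stock rod 5: 210 = 210
  stock rod 6: 200 = 200
This matches the lower bound, so 6 is optimal.

6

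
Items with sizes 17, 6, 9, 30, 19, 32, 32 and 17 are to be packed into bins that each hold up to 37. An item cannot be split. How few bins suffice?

Total = 32 + 32 + 30 + 19 + 17 + 17 + 9 + 6 = 162.
Lower bound: ⌈162/37⌉ = 5 bins.
A packing using 5 bins:
  bin 1: 32 = 32
  bin 2: 32 = 32
  bin 3: 30 + 6 = 36
  bin 4: 19 + 17 = 36
  bin 5: 17 + 9 = 26
This matches the lower bound, so 5 is optimal.

5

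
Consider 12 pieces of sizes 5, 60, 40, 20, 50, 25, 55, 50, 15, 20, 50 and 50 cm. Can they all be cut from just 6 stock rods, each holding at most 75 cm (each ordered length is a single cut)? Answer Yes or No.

Total = 440 cm; ⌈440/75⌉ = 6.
7 pieces each exceed half the capacity and cannot share a stock rod, forcing at least 7 stock rods.
At least 7 stock rods are required, but only 6 are allowed.

No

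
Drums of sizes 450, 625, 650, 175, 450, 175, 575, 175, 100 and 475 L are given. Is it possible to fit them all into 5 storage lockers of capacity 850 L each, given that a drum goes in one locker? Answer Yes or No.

No

Total = 3850 L; ⌈3850/850⌉ = 5.
6 drums each exceed half the capacity and cannot share a locker, forcing at least 6 storage lockers.
At least 6 storage lockers are required, but only 5 are allowed.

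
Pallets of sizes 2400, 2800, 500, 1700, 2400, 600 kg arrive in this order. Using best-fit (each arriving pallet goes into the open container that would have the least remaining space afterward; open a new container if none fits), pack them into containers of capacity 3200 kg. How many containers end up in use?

4

  2400 → container 1 (new)  [load 2400/3200]
  2800 → container 2 (new)  [load 2800/3200]
  500 → container 1  [load 2900/3200]
  1700 → container 3 (new)  [load 1700/3200]
  2400 → container 4 (new)  [load 2400/3200]
  600 → container 4  [load 3000/3200]
4 containers opened.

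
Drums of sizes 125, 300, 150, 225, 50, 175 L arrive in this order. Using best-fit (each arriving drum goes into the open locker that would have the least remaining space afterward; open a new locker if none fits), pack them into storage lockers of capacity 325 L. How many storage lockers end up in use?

4

  125 → locker 1 (new)  [load 125/325]
  300 → locker 2 (new)  [load 300/325]
  150 → locker 1  [load 275/325]
  225 → locker 3 (new)  [load 225/325]
  50 → locker 1  [load 325/325]
  175 → locker 4 (new)  [load 175/325]
4 storage lockers opened.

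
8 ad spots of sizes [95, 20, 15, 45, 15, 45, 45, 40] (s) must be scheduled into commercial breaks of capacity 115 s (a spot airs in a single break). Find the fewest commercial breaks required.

Total = 95 + 45 + 45 + 45 + 40 + 20 + 15 + 15 = 320 s.
Lower bound: ⌈320/115⌉ = 3 commercial breaks.
A packing using 3 commercial breaks:
  break 1: 95 + 20 = 115
  break 2: 45 + 45 + 15 = 105
  break 3: 45 + 40 + 15 = 100
This matches the lower bound, so 3 is optimal.

3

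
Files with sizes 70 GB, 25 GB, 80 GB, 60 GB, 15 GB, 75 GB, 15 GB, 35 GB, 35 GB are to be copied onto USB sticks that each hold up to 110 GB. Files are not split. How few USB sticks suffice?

4

Total = 80 + 75 + 70 + 60 + 35 + 35 + 25 + 15 + 15 = 410 GB.
Lower bound: ⌈410/110⌉ = 4 USB sticks.
A packing using 4 USB sticks:
  USB stick 1: 80 + 25 = 105
  USB stick 2: 75 + 35 = 110
  USB stick 3: 70 + 35 = 105
  USB stick 4: 60 + 15 + 15 = 90
This matches the lower bound, so 4 is optimal.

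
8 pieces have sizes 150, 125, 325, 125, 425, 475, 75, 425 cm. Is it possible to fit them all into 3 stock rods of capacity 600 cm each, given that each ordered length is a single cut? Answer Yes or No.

Total = 2125 cm; ⌈2125/600⌉ = 4.
At least 4 stock rods are required, but only 3 are allowed.

No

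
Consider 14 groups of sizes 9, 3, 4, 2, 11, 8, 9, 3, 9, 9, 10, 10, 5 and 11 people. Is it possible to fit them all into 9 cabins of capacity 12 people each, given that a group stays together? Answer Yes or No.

Total = 103 people; ⌈103/12⌉ = 9.
The bound of 9 does not rule out 9, but exhaustive search shows no assignment into 9 cabins of capacity 12 people exists — the minimum is 10.

No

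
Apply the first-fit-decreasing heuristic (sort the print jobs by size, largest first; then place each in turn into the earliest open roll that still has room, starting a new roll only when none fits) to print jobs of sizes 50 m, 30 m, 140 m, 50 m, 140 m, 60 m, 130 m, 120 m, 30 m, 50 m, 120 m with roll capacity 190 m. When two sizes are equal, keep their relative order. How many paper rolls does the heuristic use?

5

Sorted descending: 140, 140, 130, 120, 120, 60, 50, 50, 50, 30, 30.
  140 → roll 1 (new)  [load 140/190]
  140 → roll 2 (new)  [load 140/190]
  130 → roll 3 (new)  [load 130/190]
  120 → roll 4 (new)  [load 120/190]
  120 → roll 5 (new)  [load 120/190]
  60 → roll 3  [load 190/190]
  50 → roll 1  [load 190/190]
  50 → roll 2  [load 190/190]
  50 → roll 4  [load 170/190]
  30 → roll 5  [load 150/190]
  30 → roll 5  [load 180/190]
5 paper rolls opened.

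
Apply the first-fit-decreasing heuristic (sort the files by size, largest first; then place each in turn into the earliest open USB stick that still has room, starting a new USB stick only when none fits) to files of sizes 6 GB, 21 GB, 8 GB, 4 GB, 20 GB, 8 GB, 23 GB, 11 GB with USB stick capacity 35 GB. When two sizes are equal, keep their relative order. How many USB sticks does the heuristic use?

3

Sorted descending: 23, 21, 20, 11, 8, 8, 6, 4.
  23 → USB stick 1 (new)  [load 23/35]
  21 → USB stick 2 (new)  [load 21/35]
  20 → USB stick 3 (new)  [load 20/35]
  11 → USB stick 1  [load 34/35]
  8 → USB stick 2  [load 29/35]
  8 → USB stick 3  [load 28/35]
  6 → USB stick 2  [load 35/35]
  4 → USB stick 3  [load 32/35]
3 USB sticks opened.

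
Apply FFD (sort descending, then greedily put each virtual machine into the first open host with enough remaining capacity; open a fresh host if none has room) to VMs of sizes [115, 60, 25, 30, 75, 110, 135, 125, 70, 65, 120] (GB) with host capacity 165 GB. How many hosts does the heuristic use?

7

Sorted descending: 135, 125, 120, 115, 110, 75, 70, 65, 60, 30, 25.
  135 → host 1 (new)  [load 135/165]
  125 → host 2 (new)  [load 125/165]
  120 → host 3 (new)  [load 120/165]
  115 → host 4 (new)  [load 115/165]
  110 → host 5 (new)  [load 110/165]
  75 → host 6 (new)  [load 75/165]
  70 → host 6  [load 145/165]
  65 → host 7 (new)  [load 65/165]
  60 → host 7  [load 125/165]
  30 → host 1  [load 165/165]
  25 → host 2  [load 150/165]
7 hosts opened.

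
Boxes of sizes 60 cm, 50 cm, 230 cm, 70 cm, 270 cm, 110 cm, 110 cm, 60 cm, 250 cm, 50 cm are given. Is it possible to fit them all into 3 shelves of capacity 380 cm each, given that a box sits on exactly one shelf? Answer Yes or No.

Total = 1260 cm; ⌈1260/380⌉ = 4.
At least 4 shelves are required, but only 3 are allowed.

No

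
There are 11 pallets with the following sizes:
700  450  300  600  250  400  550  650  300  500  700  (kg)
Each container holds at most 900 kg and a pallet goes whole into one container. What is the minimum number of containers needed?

Total = 700 + 700 + 650 + 600 + 550 + 500 + 450 + 400 + 300 + 300 + 250 = 5400 kg.
Lower bound: ⌈5400/900⌉ = 6 containers.
A packing using 7 containers:
  container 1: 700 = 700
  container 2: 700 = 700
  container 3: 650 + 250 = 900
  container 4: 600 + 300 = 900
  container 5: 550 + 300 = 850
  container 6: 500 + 400 = 900
  container 7: 450 = 450
No arrangement into 6 containers stays within capacity, so 7 is optimal.

7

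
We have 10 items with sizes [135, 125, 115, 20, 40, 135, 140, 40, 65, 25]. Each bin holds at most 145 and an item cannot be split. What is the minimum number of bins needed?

6

Total = 140 + 135 + 135 + 125 + 115 + 65 + 40 + 40 + 25 + 20 = 840.
Lower bound: ⌈840/145⌉ = 6 bins.
A packing using 6 bins:
  bin 1: 140 = 140
  bin 2: 135 = 135
  bin 3: 135 = 135
  bin 4: 125 + 20 = 145
  bin 5: 115 + 25 = 140
  bin 6: 65 + 40 + 40 = 145
This matches the lower bound, so 6 is optimal.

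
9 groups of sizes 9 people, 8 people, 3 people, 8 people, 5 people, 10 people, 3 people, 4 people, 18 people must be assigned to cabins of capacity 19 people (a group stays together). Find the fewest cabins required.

Total = 18 + 10 + 9 + 8 + 8 + 5 + 4 + 3 + 3 = 68 people.
Lower bound: ⌈68/19⌉ = 4 cabins.
A packing using 4 cabins:
  cabin 1: 18 = 18
  cabin 2: 10 + 9 = 19
  cabin 3: 8 + 8 + 3 = 19
  cabin 4: 5 + 4 + 3 = 12
This matches the lower bound, so 4 is optimal.

4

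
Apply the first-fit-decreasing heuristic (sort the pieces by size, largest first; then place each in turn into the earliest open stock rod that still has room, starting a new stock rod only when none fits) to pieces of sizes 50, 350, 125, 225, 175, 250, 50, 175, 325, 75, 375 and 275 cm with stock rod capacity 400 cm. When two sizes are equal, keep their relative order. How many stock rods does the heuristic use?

7

Sorted descending: 375, 350, 325, 275, 250, 225, 175, 175, 125, 75, 50, 50.
  375 → stock rod 1 (new)  [load 375/400]
  350 → stock rod 2 (new)  [load 350/400]
  325 → stock rod 3 (new)  [load 325/400]
  275 → stock rod 4 (new)  [load 275/400]
  250 → stock rod 5 (new)  [load 250/400]
  225 → stock rod 6 (new)  [load 225/400]
  175 → stock rod 6  [load 400/400]
  175 → stock rod 7 (new)  [load 175/400]
  125 → stock rod 4  [load 400/400]
  75 → stock rod 3  [load 400/400]
  50 → stock rod 2  [load 400/400]
  50 → stock rod 5  [load 300/400]
7 stock rods opened.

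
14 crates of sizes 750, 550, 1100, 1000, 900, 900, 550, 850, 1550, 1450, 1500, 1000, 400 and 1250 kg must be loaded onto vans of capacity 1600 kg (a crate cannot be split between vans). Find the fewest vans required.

10

Total = 1550 + 1500 + 1450 + 1250 + 1100 + 1000 + 1000 + 900 + 900 + 850 + 750 + 550 + 550 + 400 = 13750 kg.
Lower bound: ⌈13750/1600⌉ = 9 vans.
Also, 10 crates each exceed 800 kg, and no two of those can share a van, so at least 10 vans are needed.
A packing using 10 vans:
  van 1: 1550 = 1550
  van 2: 1500 = 1500
  van 3: 1450 = 1450
  van 4: 1250 = 1250
  van 5: 1100 + 400 = 1500
  van 6: 1000 + 550 = 1550
  van 7: 1000 + 550 = 1550
  van 8: 900 = 900
  van 9: 900 = 900
  van 10: 850 + 750 = 1600
This matches the lower bound, so 10 is optimal.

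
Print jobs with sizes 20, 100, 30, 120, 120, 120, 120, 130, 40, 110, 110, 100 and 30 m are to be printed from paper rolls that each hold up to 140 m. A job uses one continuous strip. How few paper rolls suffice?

Total = 130 + 120 + 120 + 120 + 120 + 110 + 110 + 100 + 100 + 40 + 30 + 30 + 20 = 1150 m.
Lower bound: ⌈1150/140⌉ = 9 paper rolls.
A packing using 9 paper rolls:
  roll 1: 130 = 130
  roll 2: 120 + 20 = 140
  roll 3: 120 = 120
  roll 4: 120 = 120
  roll 5: 120 = 120
  roll 6: 110 + 30 = 140
  roll 7: 110 + 30 = 140
  roll 8: 100 + 40 = 140
  roll 9: 100 = 100
This matches the lower bound, so 9 is optimal.

9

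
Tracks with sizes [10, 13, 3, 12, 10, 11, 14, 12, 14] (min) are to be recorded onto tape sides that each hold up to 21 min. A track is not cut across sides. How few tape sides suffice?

Total = 14 + 14 + 13 + 12 + 12 + 11 + 10 + 10 + 3 = 99 min.
Lower bound: ⌈99/21⌉ = 5 tape sides.
Also, 6 tracks each exceed 21/2 min, and no two of those can share a side, so at least 6 tape sides are needed.
A packing using 7 tape sides:
  side 1: 14 + 3 = 17
  side 2: 14 = 14
  side 3: 13 = 13
  side 4: 12 = 12
  side 5: 12 = 12
  side 6: 11 + 10 = 21
  side 7: 10 = 10
No arrangement into 6 tape sides stays within capacity, so 7 is optimal.

7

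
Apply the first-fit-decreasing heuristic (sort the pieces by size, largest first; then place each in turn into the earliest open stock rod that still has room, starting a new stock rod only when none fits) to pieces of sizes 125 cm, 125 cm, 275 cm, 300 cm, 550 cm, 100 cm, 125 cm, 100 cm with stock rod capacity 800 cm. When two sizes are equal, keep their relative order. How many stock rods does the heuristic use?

3

Sorted descending: 550, 300, 275, 125, 125, 125, 100, 100.
  550 → stock rod 1 (new)  [load 550/800]
  300 → stock rod 2 (new)  [load 300/800]
  275 → stock rod 2  [load 575/800]
  125 → stock rod 1  [load 675/800]
  125 → stock rod 1  [load 800/800]
  125 → stock rod 2  [load 700/800]
  100 → stock rod 2  [load 800/800]
  100 → stock rod 3 (new)  [load 100/800]
3 stock rods opened.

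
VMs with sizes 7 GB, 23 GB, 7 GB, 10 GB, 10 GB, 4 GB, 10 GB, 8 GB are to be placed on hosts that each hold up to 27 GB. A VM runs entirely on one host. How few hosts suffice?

Total = 23 + 10 + 10 + 10 + 8 + 7 + 7 + 4 = 79 GB.
Lower bound: ⌈79/27⌉ = 3 hosts.
A packing using 3 hosts:
  host 1: 23 + 4 = 27
  host 2: 10 + 10 + 7 = 27
  host 3: 10 + 8 + 7 = 25
This matches the lower bound, so 3 is optimal.

3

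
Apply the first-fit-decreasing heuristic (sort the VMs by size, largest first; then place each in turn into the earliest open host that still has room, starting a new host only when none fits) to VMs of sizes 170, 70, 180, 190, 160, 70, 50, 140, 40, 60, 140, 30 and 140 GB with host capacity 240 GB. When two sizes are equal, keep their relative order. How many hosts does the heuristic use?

7

Sorted descending: 190, 180, 170, 160, 140, 140, 140, 70, 70, 60, 50, 40, 30.
  190 → host 1 (new)  [load 190/240]
  180 → host 2 (new)  [load 180/240]
  170 → host 3 (new)  [load 170/240]
  160 → host 4 (new)  [load 160/240]
  140 → host 5 (new)  [load 140/240]
  140 → host 6 (new)  [load 140/240]
  140 → host 7 (new)  [load 140/240]
  70 → host 3  [load 240/240]
  70 → host 4  [load 230/240]
  60 → host 2  [load 240/240]
  50 → host 1  [load 240/240]
  40 → host 5  [load 180/240]
  30 → host 5  [load 210/240]
7 hosts opened.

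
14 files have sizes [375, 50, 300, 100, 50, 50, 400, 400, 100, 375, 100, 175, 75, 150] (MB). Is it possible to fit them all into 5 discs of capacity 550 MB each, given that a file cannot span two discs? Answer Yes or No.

Yes

A valid assignment using 5 discs:
  disc 1: 400 + 150 = 550
  disc 2: 400 + 100 + 50 = 550
  disc 3: 375 + 175 = 550
  disc 4: 375 + 100 + 75 = 550
  disc 5: 300 + 100 + 50 + 50 = 500
Every load is within 550 MB, so 5 discs suffice.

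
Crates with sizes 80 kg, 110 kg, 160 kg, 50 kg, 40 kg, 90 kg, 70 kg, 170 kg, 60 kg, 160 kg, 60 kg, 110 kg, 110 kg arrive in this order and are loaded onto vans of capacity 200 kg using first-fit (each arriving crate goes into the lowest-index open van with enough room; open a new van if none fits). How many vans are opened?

  80 → van 1 (new)  [load 80/200]
  110 → van 1  [load 190/200]
  160 → van 2 (new)  [load 160/200]
  50 → van 3 (new)  [load 50/200]
  40 → van 2  [load 200/200]
  90 → van 3  [load 140/200]
  70 → van 4 (new)  [load 70/200]
  170 → van 5 (new)  [load 170/200]
  60 → van 3  [load 200/200]
  160 → van 6 (new)  [load 160/200]
  60 → van 4  [load 130/200]
  110 → van 7 (new)  [load 110/200]
  110 → van 8 (new)  [load 110/200]
8 vans opened.

8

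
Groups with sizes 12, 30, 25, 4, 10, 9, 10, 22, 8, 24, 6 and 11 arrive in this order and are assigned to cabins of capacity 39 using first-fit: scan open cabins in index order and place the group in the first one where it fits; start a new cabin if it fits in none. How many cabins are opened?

  12 → cabin 1 (new)  [load 12/39]
  30 → cabin 2 (new)  [load 30/39]
  25 → cabin 1  [load 37/39]
  4 → cabin 2  [load 34/39]
  10 → cabin 3 (new)  [load 10/39]
  9 → cabin 3  [load 19/39]
  10 → cabin 3  [load 29/39]
  22 → cabin 4 (new)  [load 22/39]
  8 → cabin 3  [load 37/39]
  24 → cabin 5 (new)  [load 24/39]
  6 → cabin 4  [load 28/39]
  11 → cabin 4  [load 39/39]
5 cabins opened.

5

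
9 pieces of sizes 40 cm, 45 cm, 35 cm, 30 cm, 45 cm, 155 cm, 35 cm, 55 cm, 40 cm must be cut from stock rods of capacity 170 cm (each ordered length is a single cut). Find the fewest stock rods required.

3

Total = 155 + 55 + 45 + 45 + 40 + 40 + 35 + 35 + 30 = 480 cm.
Lower bound: ⌈480/170⌉ = 3 stock rods.
A packing using 3 stock rods:
  stock rod 1: 155 = 155
  stock rod 2: 55 + 45 + 40 + 30 = 170
  stock rod 3: 45 + 40 + 35 + 35 = 155
This matches the lower bound, so 3 is optimal.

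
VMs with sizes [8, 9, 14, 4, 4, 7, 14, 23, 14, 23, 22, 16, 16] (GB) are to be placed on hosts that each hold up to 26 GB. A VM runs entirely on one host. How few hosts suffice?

Total = 23 + 23 + 22 + 16 + 16 + 14 + 14 + 14 + 9 + 8 + 7 + 4 + 4 = 174 GB.
Lower bound: ⌈174/26⌉ = 7 hosts.
Also, 8 VMs each exceed 13 GB, and no two of those can share a host, so at least 8 hosts are needed.
A packing using 8 hosts:
  host 1: 23 = 23
  host 2: 23 = 23
  host 3: 22 + 4 = 26
  host 4: 16 + 9 = 25
  host 5: 16 + 8 = 24
  host 6: 14 + 7 + 4 = 25
  host 7: 14 = 14
  host 8: 14 = 14
This matches the lower bound, so 8 is optimal.

8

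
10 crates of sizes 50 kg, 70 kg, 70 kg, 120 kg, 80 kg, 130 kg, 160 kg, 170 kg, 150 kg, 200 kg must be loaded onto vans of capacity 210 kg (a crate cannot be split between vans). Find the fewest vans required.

7

Total = 200 + 170 + 160 + 150 + 130 + 120 + 80 + 70 + 70 + 50 = 1200 kg.
Lower bound: ⌈1200/210⌉ = 6 vans.
A packing using 7 vans:
  van 1: 200 = 200
  van 2: 170 = 170
  van 3: 160 + 50 = 210
  van 4: 150 = 150
  van 5: 130 + 80 = 210
  van 6: 120 + 70 = 190
  van 7: 70 = 70
No arrangement into 6 vans stays within capacity, so 7 is optimal.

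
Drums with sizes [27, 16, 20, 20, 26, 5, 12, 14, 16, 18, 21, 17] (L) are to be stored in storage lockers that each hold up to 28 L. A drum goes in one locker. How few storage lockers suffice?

10

Total = 27 + 26 + 21 + 20 + 20 + 18 + 17 + 16 + 16 + 14 + 12 + 5 = 212 L.
Lower bound: ⌈212/28⌉ = 8 storage lockers.
Also, 9 drums each exceed 14 L, and no two of those can share a locker, so at least 9 storage lockers are needed.
A packing using 10 storage lockers:
  locker 1: 27 = 27
  locker 2: 26 = 26
  locker 3: 21 + 5 = 26
  locker 4: 20 = 20
  locker 5: 20 = 20
  locker 6: 18 = 18
  locker 7: 17 = 17
  locker 8: 16 + 12 = 28
  locker 9: 16 = 16
  locker 10: 14 = 14
No arrangement into 9 storage lockers stays within capacity, so 10 is optimal.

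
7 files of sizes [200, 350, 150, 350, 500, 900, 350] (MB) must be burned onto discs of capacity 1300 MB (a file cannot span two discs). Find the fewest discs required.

3

Total = 900 + 500 + 350 + 350 + 350 + 200 + 150 = 2800 MB.
Lower bound: ⌈2800/1300⌉ = 3 discs.
A packing using 3 discs:
  disc 1: 900 + 350 = 1250
  disc 2: 500 + 350 + 350 = 1200
  disc 3: 200 + 150 = 350
This matches the lower bound, so 3 is optimal.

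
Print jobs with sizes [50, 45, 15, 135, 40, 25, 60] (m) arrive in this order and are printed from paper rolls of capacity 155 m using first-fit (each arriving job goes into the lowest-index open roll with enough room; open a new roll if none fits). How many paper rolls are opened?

  50 → roll 1 (new)  [load 50/155]
  45 → roll 1  [load 95/155]
  15 → roll 1  [load 110/155]
  135 → roll 2 (new)  [load 135/155]
  40 → roll 1  [load 150/155]
  25 → roll 3 (new)  [load 25/155]
  60 → roll 3  [load 85/155]
3 paper rolls opened.

3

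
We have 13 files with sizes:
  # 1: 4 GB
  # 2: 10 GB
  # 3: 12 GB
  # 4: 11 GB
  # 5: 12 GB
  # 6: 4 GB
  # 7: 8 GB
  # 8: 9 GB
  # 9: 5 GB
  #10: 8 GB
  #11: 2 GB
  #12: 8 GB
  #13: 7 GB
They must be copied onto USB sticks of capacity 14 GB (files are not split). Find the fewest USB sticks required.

9

Total = 12 + 12 + 11 + 10 + 9 + 8 + 8 + 8 + 7 + 5 + 4 + 4 + 2 = 100 GB.
Lower bound: ⌈100/14⌉ = 8 USB sticks.
A packing using 9 USB sticks:
  USB stick 1: 12 + 2 = 14
  USB stick 2: 12 = 12
  USB stick 3: 11 = 11
  USB stick 4: 10 + 4 = 14
  USB stick 5: 9 + 5 = 14
  USB stick 6: 8 + 4 = 12
  USB stick 7: 8 = 8
  USB stick 8: 8 = 8
  USB stick 9: 7 = 7
No arrangement into 8 USB sticks stays within capacity, so 9 is optimal.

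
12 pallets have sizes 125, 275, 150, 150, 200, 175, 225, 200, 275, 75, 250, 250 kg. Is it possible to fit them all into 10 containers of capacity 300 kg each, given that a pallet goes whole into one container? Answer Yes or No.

Yes

A valid assignment using 9 containers:
  container 1: 275 = 275
  container 2: 275 = 275
  container 3: 250 = 250
  container 4: 250 = 250
  container 5: 225 + 75 = 300
  container 6: 200 = 200
  container 7: 200 = 200
  container 8: 175 + 125 = 300
  container 9: 150 + 150 = 300
That uses only 9 ≤ 10, so 10 containers are enough.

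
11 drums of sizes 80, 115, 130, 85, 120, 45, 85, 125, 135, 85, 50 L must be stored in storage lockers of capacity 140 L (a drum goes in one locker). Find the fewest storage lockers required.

Total = 135 + 130 + 125 + 120 + 115 + 85 + 85 + 85 + 80 + 50 + 45 = 1055 L.
Lower bound: ⌈1055/140⌉ = 8 storage lockers.
Also, 9 drums each exceed 70 L, and no two of those can share a locker, so at least 9 storage lockers are needed.
A packing using 9 storage lockers:
  locker 1: 135 = 135
  locker 2: 130 = 130
  locker 3: 125 = 125
  locker 4: 120 = 120
  locker 5: 115 = 115
  locker 6: 85 + 50 = 135
  locker 7: 85 + 45 = 130
  locker 8: 85 = 85
  locker 9: 80 = 80
This matches the lower bound, so 9 is optimal.

9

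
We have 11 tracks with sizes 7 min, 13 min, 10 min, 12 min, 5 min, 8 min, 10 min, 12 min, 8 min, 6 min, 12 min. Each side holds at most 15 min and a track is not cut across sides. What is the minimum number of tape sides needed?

8

Total = 13 + 12 + 12 + 12 + 10 + 10 + 8 + 8 + 7 + 6 + 5 = 103 min.
Lower bound: ⌈103/15⌉ = 7 tape sides.
Also, 8 tracks each exceed 15/2 min, and no two of those can share a side, so at least 8 tape sides are needed.
A packing using 8 tape sides:
  side 1: 13 = 13
  side 2: 12 = 12
  side 3: 12 = 12
  side 4: 12 = 12
  side 5: 10 + 5 = 15
  side 6: 10 = 10
  side 7: 8 + 7 = 15
  side 8: 8 + 6 = 14
This matches the lower bound, so 8 is optimal.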